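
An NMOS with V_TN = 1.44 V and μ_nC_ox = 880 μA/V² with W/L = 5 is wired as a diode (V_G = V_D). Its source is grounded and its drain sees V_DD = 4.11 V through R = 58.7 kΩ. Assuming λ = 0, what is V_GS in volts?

V_GS = 1.58 V

With gate tied to drain, V_GS = V_DS ≥ V_GS − V_TN, so the device is in saturation.
k_n = μ_nC_ox · (W/L) = 4.4 mA/V².
KCL at the drain: ½ k_n (V_GS − V_TN)² = (V_DD − V_GS)/R.
Let x = V_GS − 1.44. Then 129 x² + x − 2.67 = 0, giving x = 0.14 V (positive root), so V_GS = 1.58 V.
I_D = (V_DD − V_GS)/R = (4.11 − 1.58) / 58.7 = 0.0431 mA.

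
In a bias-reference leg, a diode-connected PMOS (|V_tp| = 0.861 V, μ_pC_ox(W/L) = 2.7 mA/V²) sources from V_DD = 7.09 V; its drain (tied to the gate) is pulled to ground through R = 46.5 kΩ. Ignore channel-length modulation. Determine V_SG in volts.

With gate tied to drain, V_SG = V_SD ≥ V_SG − |V_tp|, so the device is in saturation.
KCL at the drain: ½ k_p (V_SG − |V_tp|)² = (V_DD − V_SG)/R.
Let x = V_SG − 0.861. Then 62.8 x² + x − 6.229 = 0, giving x = 0.307 V (positive root), so V_SG = 1.17 V.
I_D = (V_DD − V_SG)/R = (7.09 − 1.17) / 46.5 = 0.127 mA.

V_SG = 1.17 V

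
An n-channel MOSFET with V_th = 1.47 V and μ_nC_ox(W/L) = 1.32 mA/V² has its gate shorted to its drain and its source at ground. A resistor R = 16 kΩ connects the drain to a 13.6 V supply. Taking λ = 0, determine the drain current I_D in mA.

I_D = 0.694 mA

With gate tied to drain, V_GS = V_DS ≥ V_GS − V_th, so the device is in saturation.
KCL at the drain: ½ k_n (V_GS − V_th)² = (V_DD − V_GS)/R.
Let x = V_GS − 1.47. Then 10.6 x² + x − 12.13 = 0, giving x = 1.03 V (positive root), so V_GS = 2.5 V.
I_D = (V_DD − V_GS)/R = (13.6 − 2.5) / 16 = 0.694 mA.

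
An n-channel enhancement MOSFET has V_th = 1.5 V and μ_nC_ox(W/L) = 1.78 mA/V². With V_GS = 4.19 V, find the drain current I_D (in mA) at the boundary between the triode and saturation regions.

At the boundary V_DS = V_ov = V_GS − V_th = 4.19 − 1.5 = 2.69 V.
I_D = ½ k_n V_ov² = 0.5 × 1.78 × 2.69² = 6.44 mA.

I_D = 6.44 mA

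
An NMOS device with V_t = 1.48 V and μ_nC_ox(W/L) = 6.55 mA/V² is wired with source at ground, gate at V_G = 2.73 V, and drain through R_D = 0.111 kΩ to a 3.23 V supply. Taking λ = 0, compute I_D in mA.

I_D = 5.12 mA

V_GS = V_G = 2.73 V, so V_ov = 2.73 − 1.48 = 1.25 V.
Assume saturation: I_D = ½ k_n V_ov² = 0.5 × 6.55 × 1.25² = 5.12 mA, giving V_DS = V_DD − I_D R_D = 3.23 − 5.12 × 0.111 = 2.66 V.
V_DS = 2.66 V ≥ V_ov = 1.25 V, confirming saturation.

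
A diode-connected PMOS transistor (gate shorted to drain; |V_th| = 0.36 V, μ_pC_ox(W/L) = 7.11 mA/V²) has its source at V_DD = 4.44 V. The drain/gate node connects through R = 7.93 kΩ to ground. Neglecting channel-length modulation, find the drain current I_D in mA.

With gate tied to drain, V_SG = V_SD ≥ V_SG − |V_th|, so the device is in saturation.
KCL at the drain: ½ k_p (V_SG − |V_th|)² = (V_DD − V_SG)/R.
Let x = V_SG − 0.36. Then 28.2 x² + x − 4.08 = 0, giving x = 0.363 V (positive root), so V_SG = 0.723 V.
I_D = (V_DD − V_SG)/R = (4.44 − 0.723) / 7.93 = 0.469 mA.

I_D = 0.469 mA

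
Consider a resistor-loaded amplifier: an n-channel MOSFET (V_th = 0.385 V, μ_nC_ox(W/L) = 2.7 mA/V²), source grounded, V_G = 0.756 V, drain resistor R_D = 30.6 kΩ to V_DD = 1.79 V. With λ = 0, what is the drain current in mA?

I_D = 0.0565 mA

V_GS = V_G = 0.756 V, so V_ov = 0.756 − 0.385 = 0.371 V.
Assume saturation: I_D = ½ k_n V_ov² = 0.5 × 2.7 × 0.371² = 0.186 mA, giving V_DS = V_DD − I_D R_D = 1.79 − 0.186 × 30.6 = -3.9 V.
But -3.9 V < V_ov = 0.371 V, so the device is actually in triode.
In triode I_D = k_n[V_ov V_DS − ½ V_DS²] and I_D = (V_DD − V_DS)/R_D. Equating: 41.3 V_DS² − 31.65 V_DS + 1.79 = 0, giving V_DS = 0.0615 V (the root below V_ov).
I_D = (1.79 − 0.0615) / 30.6 = 0.0565 mA.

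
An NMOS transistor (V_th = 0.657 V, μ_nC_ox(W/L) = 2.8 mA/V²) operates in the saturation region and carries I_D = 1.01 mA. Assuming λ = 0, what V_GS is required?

In saturation I_D = ½ k_n (V_GS − V_th)², so V_GS − V_th = √(2 I_D / k_n) = √(2 × 1.01 / 2.8) = 0.849 V.
V_GS = 0.657 + 0.849 = 1.51 V.

V_GS = 1.51 V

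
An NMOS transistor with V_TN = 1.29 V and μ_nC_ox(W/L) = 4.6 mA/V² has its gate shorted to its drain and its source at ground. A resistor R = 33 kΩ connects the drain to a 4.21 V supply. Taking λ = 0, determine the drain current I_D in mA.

I_D = 0.0827 mA

With gate tied to drain, V_GS = V_DS ≥ V_GS − V_TN, so the device is in saturation.
KCL at the drain: ½ k_n (V_GS − V_TN)² = (V_DD − V_GS)/R.
Let x = V_GS − 1.29. Then 75.9 x² + x − 2.92 = 0, giving x = 0.19 V (positive root), so V_GS = 1.48 V.
I_D = (V_DD − V_GS)/R = (4.21 − 1.48) / 33 = 0.0827 mA.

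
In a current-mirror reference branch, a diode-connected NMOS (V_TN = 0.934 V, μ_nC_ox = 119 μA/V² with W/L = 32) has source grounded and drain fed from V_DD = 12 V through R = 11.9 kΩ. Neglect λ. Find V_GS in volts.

With gate tied to drain, V_GS = V_DS ≥ V_GS − V_TN, so the device is in saturation.
k_n = μ_nC_ox · (W/L) = 3.808 mA/V².
KCL at the drain: ½ k_n (V_GS − V_TN)² = (V_DD − V_GS)/R.
Let x = V_GS − 0.934. Then 22.7 x² + x − 11.07 = 0, giving x = 0.677 V (positive root), so V_GS = 1.61 V.
I_D = (V_DD − V_GS)/R = (12 − 1.61) / 11.9 = 0.873 mA.

V_GS = 1.61 V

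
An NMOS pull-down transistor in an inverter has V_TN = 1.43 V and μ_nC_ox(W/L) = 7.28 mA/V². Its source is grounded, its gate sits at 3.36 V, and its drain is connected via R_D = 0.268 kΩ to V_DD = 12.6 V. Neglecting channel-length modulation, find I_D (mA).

V_GS = V_G = 3.36 V, so V_ov = 3.36 − 1.43 = 1.93 V.
Assume saturation: I_D = ½ k_n V_ov² = 0.5 × 7.28 × 1.93² = 13.6 mA, giving V_DS = V_DD − I_D R_D = 12.6 − 13.6 × 0.268 = 8.97 V.
V_DS = 8.97 V ≥ V_ov = 1.93 V, confirming saturation.

I_D = 13.6 mA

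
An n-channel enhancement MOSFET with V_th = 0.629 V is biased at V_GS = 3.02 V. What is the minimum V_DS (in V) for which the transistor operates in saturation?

The boundary between triode and saturation is V_DS = V_GS − V_th = V_ov.
V_ov = 3.02 − 0.629 = 2.39 V.

V_DS,sat = 2.39 V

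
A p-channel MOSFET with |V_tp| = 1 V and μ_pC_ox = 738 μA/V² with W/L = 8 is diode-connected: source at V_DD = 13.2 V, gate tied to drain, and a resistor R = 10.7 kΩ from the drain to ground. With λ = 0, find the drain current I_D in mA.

I_D = 1.08 mA

With gate tied to drain, V_SG = V_SD ≥ V_SG − |V_tp|, so the device is in saturation.
k_p = μ_pC_ox · (W/L) = 5.904 mA/V².
KCL at the drain: ½ k_p (V_SG − |V_tp|)² = (V_DD − V_SG)/R.
Let x = V_SG − 1. Then 31.6 x² + x − 12.2 = 0, giving x = 0.606 V (positive root), so V_SG = 1.61 V.
I_D = (V_DD − V_SG)/R = (13.2 − 1.61) / 10.7 = 1.08 mA.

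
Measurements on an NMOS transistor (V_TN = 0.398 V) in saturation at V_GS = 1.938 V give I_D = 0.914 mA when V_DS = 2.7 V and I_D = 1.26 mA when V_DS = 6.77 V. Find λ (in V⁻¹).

With V_GS fixed, I_D ∝ (1 + λ V_DS) in saturation, so I_D2/I_D1 = (1 + λ V_DS2)/(1 + λ V_DS1).
1.26/0.914 = 1.379 = (1 + 6.77 λ)/(1 + 2.7 λ).
Solving: λ (I_D1 V_DS2 − I_D2 V_DS1) = I_D2 − I_D1, so λ = (1.26 − 0.914) / (0.914 × 6.77 − 1.26 × 2.7) = 0.346 / 2.79 = 0.124 V⁻¹.

λ = 0.124 V⁻¹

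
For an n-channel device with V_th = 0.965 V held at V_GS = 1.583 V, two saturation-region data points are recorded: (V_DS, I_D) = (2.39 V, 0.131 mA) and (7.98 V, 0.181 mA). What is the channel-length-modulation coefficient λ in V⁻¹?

λ = 0.0816 V⁻¹

With V_GS fixed, I_D ∝ (1 + λ V_DS) in saturation, so I_D2/I_D1 = (1 + λ V_DS2)/(1 + λ V_DS1).
0.181/0.131 = 1.382 = (1 + 7.98 λ)/(1 + 2.39 λ).
Solving: λ (I_D1 V_DS2 − I_D2 V_DS1) = I_D2 − I_D1, so λ = (0.181 − 0.131) / (0.131 × 7.98 − 0.181 × 2.39) = 0.05 / 0.613 = 0.0816 V⁻¹.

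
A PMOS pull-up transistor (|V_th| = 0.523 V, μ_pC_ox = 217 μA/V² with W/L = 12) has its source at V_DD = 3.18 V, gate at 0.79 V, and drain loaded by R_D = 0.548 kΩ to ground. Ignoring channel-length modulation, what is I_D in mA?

I_D = 3.78 mA

V_SG = V_DD − V_G = 3.18 − 0.79 = 2.39 V, so V_ov = 2.39 − 0.523 = 1.87 V.
k_p = μ_pC_ox · (W/L) = 2.604 mA/V².
Assume saturation: I_D = ½ k_p V_ov² = 0.5 × 2.604 × 1.87² = 4.54 mA, giving V_SD = V_DD − I_D R_D = 3.18 − 4.54 × 0.548 = 0.693 V.
But 0.693 V < V_ov = 1.87 V, so the device is actually in triode.
In triode I_D = k_p[V_ov V_SD − ½ V_SD²] and I_D = (V_DD − V_SD)/R_D. Equating: 0.713 V_SD² − 3.664 V_SD + 3.18 = 0, giving V_SD = 1.11 V (the root below V_ov).
I_D = (3.18 − 1.11) / 0.548 = 3.78 mA.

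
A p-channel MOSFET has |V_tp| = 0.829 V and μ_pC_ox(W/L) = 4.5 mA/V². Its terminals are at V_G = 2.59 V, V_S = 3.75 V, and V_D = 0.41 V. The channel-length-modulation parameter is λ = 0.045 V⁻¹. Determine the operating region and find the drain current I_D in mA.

V_SG = V_S − V_G = 3.75 − 2.59 = 1.16 V; V_SD = V_S − V_D = 3.75 − 0.41 = 3.34 V.
V_ov = V_SG − |V_tp| = 1.16 − 0.829 = 0.331 V.
Since V_SD = 3.34 V ≥ V_ov = 0.331 V, the device is in saturation.
I_D = ½ k_p V_ov² (1 + λ V_SD) = 0.5 × 4.5 × 0.331² × (1 + 0.045 × 3.34) = 0.284 mA.

Saturation; I_D = 0.284 mA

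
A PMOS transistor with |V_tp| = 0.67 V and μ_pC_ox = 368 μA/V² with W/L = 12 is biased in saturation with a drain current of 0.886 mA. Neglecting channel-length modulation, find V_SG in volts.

k_p = μ_pC_ox · (W/L) = 4.416 mA/V².
In saturation I_D = ½ k_p (V_SG − |V_tp|)², so V_SG − |V_tp| = √(2 I_D / k_p) = √(2 × 0.886 / 4.416) = 0.633 V.
V_SG = 0.67 + 0.633 = 1.3 V.

V_SG = 1.30 V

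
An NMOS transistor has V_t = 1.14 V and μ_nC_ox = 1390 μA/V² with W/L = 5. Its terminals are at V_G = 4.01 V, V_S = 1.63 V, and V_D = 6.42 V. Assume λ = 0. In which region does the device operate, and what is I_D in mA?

V_GS = V_G − V_S = 4.01 − 1.63 = 2.38 V; V_DS = V_D − V_S = 6.42 − 1.63 = 4.79 V.
k_n = μ_nC_ox · (W/L) = 6.95 mA/V².
V_ov = V_GS − V_t = 2.38 − 1.14 = 1.24 V.
Since V_DS = 4.79 V ≥ V_ov = 1.24 V, the device is in saturation.
I_D = ½ k_n V_ov² = 0.5 × 6.95 × 1.24² = 5.34 mA.

Saturation; I_D = 5.34 mA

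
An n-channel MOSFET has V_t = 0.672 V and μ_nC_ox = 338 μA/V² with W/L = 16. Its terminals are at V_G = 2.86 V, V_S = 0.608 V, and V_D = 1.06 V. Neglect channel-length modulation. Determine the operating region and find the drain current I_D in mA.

Triode; I_D = 3.31 mA

V_GS = V_G − V_S = 2.86 − 0.608 = 2.25 V; V_DS = V_D − V_S = 1.06 − 0.608 = 0.452 V.
k_n = μ_nC_ox · (W/L) = 5.408 mA/V².
V_ov = V_GS − V_t = 2.25 − 0.672 = 1.58 V.
Since V_DS = 0.452 V < V_ov = 1.58 V, the device is in the triode region.
I_D = k_n [V_ov · V_DS − ½ V_DS²] = 5.408 × [1.58 × 0.452 − 0.5 × 0.452²] = 3.31 mA.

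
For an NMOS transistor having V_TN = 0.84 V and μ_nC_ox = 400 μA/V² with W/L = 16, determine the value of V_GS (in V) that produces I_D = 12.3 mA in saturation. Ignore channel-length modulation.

V_GS = 2.80 V

k_n = μ_nC_ox · (W/L) = 6.4 mA/V².
In saturation I_D = ½ k_n (V_GS − V_TN)², so V_GS − V_TN = √(2 I_D / k_n) = √(2 × 12.3 / 6.4) = 1.96 V.
V_GS = 0.84 + 1.96 = 2.8 V.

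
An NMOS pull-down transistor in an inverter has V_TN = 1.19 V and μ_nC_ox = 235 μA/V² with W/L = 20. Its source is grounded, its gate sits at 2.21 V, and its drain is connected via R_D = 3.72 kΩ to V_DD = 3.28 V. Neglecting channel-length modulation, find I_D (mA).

V_GS = V_G = 2.21 V, so V_ov = 2.21 − 1.19 = 1.02 V.
k_n = μ_nC_ox · (W/L) = 4.7 mA/V².
Assume saturation: I_D = ½ k_n V_ov² = 0.5 × 4.7 × 1.02² = 2.44 mA, giving V_DS = V_DD − I_D R_D = 3.28 − 2.44 × 3.72 = -5.82 V.
But -5.82 V < V_ov = 1.02 V, so the device is actually in triode.
In triode I_D = k_n[V_ov V_DS − ½ V_DS²] and I_D = (V_DD − V_DS)/R_D. Equating: 8.74 V_DS² − 18.83 V_DS + 3.28 = 0, giving V_DS = 0.191 V (the root below V_ov).
I_D = (3.28 − 0.191) / 3.72 = 0.83 mA.

I_D = 0.830 mA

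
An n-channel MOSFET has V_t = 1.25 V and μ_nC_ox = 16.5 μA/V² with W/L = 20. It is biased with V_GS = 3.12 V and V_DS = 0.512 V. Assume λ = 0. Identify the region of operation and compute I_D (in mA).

k_n = μ_nC_ox · (W/L) = 0.33 mA/V².
V_ov = V_GS − V_t = 3.12 − 1.25 = 1.87 V.
Since V_DS = 0.512 V < V_ov = 1.87 V, the device is in the triode region.
I_D = k_n [V_ov · V_DS − ½ V_DS²] = 0.33 × [1.87 × 0.512 − 0.5 × 0.512²] = 0.273 mA.

Triode; I_D = 0.273 mA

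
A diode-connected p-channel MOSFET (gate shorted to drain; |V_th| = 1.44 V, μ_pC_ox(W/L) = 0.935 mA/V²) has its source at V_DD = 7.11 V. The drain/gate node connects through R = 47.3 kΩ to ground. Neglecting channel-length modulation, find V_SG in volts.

With gate tied to drain, V_SG = V_SD ≥ V_SG − |V_th|, so the device is in saturation.
KCL at the drain: ½ k_p (V_SG − |V_th|)² = (V_DD − V_SG)/R.
Let x = V_SG − 1.44. Then 22.1 x² + x − 5.67 = 0, giving x = 0.484 V (positive root), so V_SG = 1.92 V.
I_D = (V_DD − V_SG)/R = (7.11 − 1.92) / 47.3 = 0.11 mA.

V_SG = 1.92 V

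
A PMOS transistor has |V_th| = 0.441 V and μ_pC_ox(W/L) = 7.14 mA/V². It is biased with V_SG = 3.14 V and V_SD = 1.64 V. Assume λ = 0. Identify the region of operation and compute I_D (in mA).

Triode; I_D = 22.0 mA

V_ov = V_SG − |V_th| = 3.14 − 0.441 = 2.7 V.
Since V_SD = 1.64 V < V_ov = 2.7 V, the device is in the triode region.
I_D = k_p [V_ov · V_SD − ½ V_SD²] = 7.14 × [2.7 × 1.64 − 0.5 × 1.64²] = 22 mA.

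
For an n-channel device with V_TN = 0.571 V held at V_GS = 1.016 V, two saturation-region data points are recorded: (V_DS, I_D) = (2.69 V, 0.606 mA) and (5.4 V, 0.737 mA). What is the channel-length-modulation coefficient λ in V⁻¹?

λ = 0.102 V⁻¹

With V_GS fixed, I_D ∝ (1 + λ V_DS) in saturation, so I_D2/I_D1 = (1 + λ V_DS2)/(1 + λ V_DS1).
0.737/0.606 = 1.216 = (1 + 5.4 λ)/(1 + 2.69 λ).
Solving: λ (I_D1 V_DS2 − I_D2 V_DS1) = I_D2 − I_D1, so λ = (0.737 − 0.606) / (0.606 × 5.4 − 0.737 × 2.69) = 0.131 / 1.29 = 0.102 V⁻¹.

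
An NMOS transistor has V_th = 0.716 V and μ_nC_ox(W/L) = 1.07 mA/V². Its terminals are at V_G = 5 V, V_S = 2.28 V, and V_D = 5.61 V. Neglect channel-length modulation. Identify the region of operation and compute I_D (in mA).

V_GS = V_G − V_S = 5 − 2.28 = 2.72 V; V_DS = V_D − V_S = 5.61 − 2.28 = 3.33 V.
V_ov = V_GS − V_th = 2.72 − 0.716 = 2 V.
Since V_DS = 3.33 V ≥ V_ov = 2 V, the device is in saturation.
I_D = ½ k_n V_ov² = 0.5 × 1.07 × 2² = 2.15 mA.

Saturation; I_D = 2.15 mA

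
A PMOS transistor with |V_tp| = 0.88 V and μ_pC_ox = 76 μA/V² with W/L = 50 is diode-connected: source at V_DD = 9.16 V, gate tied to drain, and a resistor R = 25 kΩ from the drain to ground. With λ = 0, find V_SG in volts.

V_SG = 1.29 V

With gate tied to drain, V_SG = V_SD ≥ V_SG − |V_tp|, so the device is in saturation.
k_p = μ_pC_ox · (W/L) = 3.8 mA/V².
KCL at the drain: ½ k_p (V_SG − |V_tp|)² = (V_DD − V_SG)/R.
Let x = V_SG − 0.88. Then 47.5 x² + x − 8.28 = 0, giving x = 0.407 V (positive root), so V_SG = 1.29 V.
I_D = (V_DD − V_SG)/R = (9.16 − 1.29) / 25 = 0.315 mA.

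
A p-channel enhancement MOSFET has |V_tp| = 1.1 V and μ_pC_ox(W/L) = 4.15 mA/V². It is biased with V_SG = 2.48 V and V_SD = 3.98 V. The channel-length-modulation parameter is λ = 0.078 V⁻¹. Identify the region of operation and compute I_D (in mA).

V_ov = V_SG − |V_tp| = 2.48 − 1.1 = 1.38 V.
Since V_SD = 3.98 V ≥ V_ov = 1.38 V, the device is in saturation.
I_D = ½ k_p V_ov² (1 + λ V_SD) = 0.5 × 4.15 × 1.38² × (1 + 0.078 × 3.98) = 5.18 mA.

Saturation; I_D = 5.18 mA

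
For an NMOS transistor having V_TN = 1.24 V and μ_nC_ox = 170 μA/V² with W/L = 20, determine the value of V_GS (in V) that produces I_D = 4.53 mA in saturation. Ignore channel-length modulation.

k_n = μ_nC_ox · (W/L) = 3.4 mA/V².
In saturation I_D = ½ k_n (V_GS − V_TN)², so V_GS − V_TN = √(2 I_D / k_n) = √(2 × 4.53 / 3.4) = 1.63 V.
V_GS = 1.24 + 1.63 = 2.87 V.

V_GS = 2.87 V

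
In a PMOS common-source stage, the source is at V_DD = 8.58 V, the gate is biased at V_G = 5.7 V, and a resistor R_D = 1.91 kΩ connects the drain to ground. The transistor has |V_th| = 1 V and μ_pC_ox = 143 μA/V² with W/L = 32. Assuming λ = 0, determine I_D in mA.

V_SG = V_DD − V_G = 8.58 − 5.7 = 2.88 V, so V_ov = 2.88 − 1 = 1.88 V.
k_p = μ_pC_ox · (W/L) = 4.576 mA/V².
Assume saturation: I_D = ½ k_p V_ov² = 0.5 × 4.576 × 1.88² = 8.09 mA, giving V_SD = V_DD − I_D R_D = 8.58 − 8.09 × 1.91 = -6.87 V.
But -6.87 V < V_ov = 1.88 V, so the device is actually in triode.
In triode I_D = k_p[V_ov V_SD − ½ V_SD²] and I_D = (V_DD − V_SD)/R_D. Equating: 4.37 V_SD² − 17.43 V_SD + 8.58 = 0, giving V_SD = 0.575 V (the root below V_ov).
I_D = (8.58 − 0.575) / 1.91 = 4.19 mA.

I_D = 4.19 mA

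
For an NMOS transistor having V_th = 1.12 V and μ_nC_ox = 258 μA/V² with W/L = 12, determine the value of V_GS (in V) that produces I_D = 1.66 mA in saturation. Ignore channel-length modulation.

V_GS = 2.16 V

k_n = μ_nC_ox · (W/L) = 3.096 mA/V².
In saturation I_D = ½ k_n (V_GS − V_th)², so V_GS − V_th = √(2 I_D / k_n) = √(2 × 1.66 / 3.096) = 1.04 V.
V_GS = 1.12 + 1.04 = 2.16 V.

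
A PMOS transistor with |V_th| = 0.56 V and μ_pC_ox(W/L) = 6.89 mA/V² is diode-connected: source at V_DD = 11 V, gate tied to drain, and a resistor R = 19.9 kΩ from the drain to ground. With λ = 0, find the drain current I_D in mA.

With gate tied to drain, V_SG = V_SD ≥ V_SG − |V_th|, so the device is in saturation.
KCL at the drain: ½ k_p (V_SG − |V_th|)² = (V_DD − V_SG)/R.
Let x = V_SG − 0.56. Then 68.6 x² + x − 10.44 = 0, giving x = 0.383 V (positive root), so V_SG = 0.943 V.
I_D = (V_DD − V_SG)/R = (11 − 0.943) / 19.9 = 0.505 mA.

I_D = 0.505 mA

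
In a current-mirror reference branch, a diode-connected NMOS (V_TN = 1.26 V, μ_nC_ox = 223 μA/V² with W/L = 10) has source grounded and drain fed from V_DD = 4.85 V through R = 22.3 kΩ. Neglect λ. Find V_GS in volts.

V_GS = 1.62 V

With gate tied to drain, V_GS = V_DS ≥ V_GS − V_TN, so the device is in saturation.
k_n = μ_nC_ox · (W/L) = 2.23 mA/V².
KCL at the drain: ½ k_n (V_GS − V_TN)² = (V_DD − V_GS)/R.
Let x = V_GS − 1.26. Then 24.9 x² + x − 3.59 = 0, giving x = 0.36 V (positive root), so V_GS = 1.62 V.
I_D = (V_DD − V_GS)/R = (4.85 − 1.62) / 22.3 = 0.145 mA.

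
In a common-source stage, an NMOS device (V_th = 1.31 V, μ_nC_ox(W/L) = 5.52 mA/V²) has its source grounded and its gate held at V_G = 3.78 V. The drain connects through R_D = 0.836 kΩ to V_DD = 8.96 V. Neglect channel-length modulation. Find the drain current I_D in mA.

I_D = 9.69 mA

V_GS = V_G = 3.78 V, so V_ov = 3.78 − 1.31 = 2.47 V.
Assume saturation: I_D = ½ k_n V_ov² = 0.5 × 5.52 × 2.47² = 16.8 mA, giving V_DS = V_DD − I_D R_D = 8.96 − 16.8 × 0.836 = -5.12 V.
But -5.12 V < V_ov = 2.47 V, so the device is actually in triode.
In triode I_D = k_n[V_ov V_DS − ½ V_DS²] and I_D = (V_DD − V_DS)/R_D. Equating: 2.31 V_DS² − 12.4 V_DS + 8.96 = 0, giving V_DS = 0.86 V (the root below V_ov).
I_D = (8.96 − 0.86) / 0.836 = 9.69 mA.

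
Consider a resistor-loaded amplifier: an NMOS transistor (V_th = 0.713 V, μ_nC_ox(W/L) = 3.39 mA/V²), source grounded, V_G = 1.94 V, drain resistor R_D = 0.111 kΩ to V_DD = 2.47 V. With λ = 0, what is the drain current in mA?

V_GS = V_G = 1.94 V, so V_ov = 1.94 − 0.713 = 1.23 V.
Assume saturation: I_D = ½ k_n V_ov² = 0.5 × 3.39 × 1.23² = 2.55 mA, giving V_DS = V_DD − I_D R_D = 2.47 − 2.55 × 0.111 = 2.19 V.
V_DS = 2.19 V ≥ V_ov = 1.23 V, confirming saturation.

I_D = 2.55 mA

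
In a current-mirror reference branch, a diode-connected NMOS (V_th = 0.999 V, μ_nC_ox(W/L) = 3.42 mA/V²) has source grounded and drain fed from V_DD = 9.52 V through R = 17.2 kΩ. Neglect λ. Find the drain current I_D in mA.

With gate tied to drain, V_GS = V_DS ≥ V_GS − V_th, so the device is in saturation.
KCL at the drain: ½ k_n (V_GS − V_th)² = (V_DD − V_GS)/R.
Let x = V_GS − 0.999. Then 29.4 x² + x − 8.521 = 0, giving x = 0.522 V (positive root), so V_GS = 1.52 V.
I_D = (V_DD − V_GS)/R = (9.52 − 1.52) / 17.2 = 0.465 mA.

I_D = 0.465 mA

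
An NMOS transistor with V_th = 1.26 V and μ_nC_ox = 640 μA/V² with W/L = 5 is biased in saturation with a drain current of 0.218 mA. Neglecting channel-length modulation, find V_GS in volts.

k_n = μ_nC_ox · (W/L) = 3.2 mA/V².
In saturation I_D = ½ k_n (V_GS − V_th)², so V_GS − V_th = √(2 I_D / k_n) = √(2 × 0.218 / 3.2) = 0.369 V.
V_GS = 1.26 + 0.369 = 1.63 V.

V_GS = 1.63 V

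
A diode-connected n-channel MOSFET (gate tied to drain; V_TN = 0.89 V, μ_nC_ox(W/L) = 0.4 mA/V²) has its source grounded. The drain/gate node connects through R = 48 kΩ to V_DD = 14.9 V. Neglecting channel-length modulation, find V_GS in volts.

With gate tied to drain, V_GS = V_DS ≥ V_GS − V_TN, so the device is in saturation.
KCL at the drain: ½ k_n (V_GS − V_TN)² = (V_DD − V_GS)/R.
Let x = V_GS − 0.89. Then 9.6 x² + x − 14.01 = 0, giving x = 1.16 V (positive root), so V_GS = 2.05 V.
I_D = (V_DD − V_GS)/R = (14.9 − 2.05) / 48 = 0.268 mA.

V_GS = 2.05 V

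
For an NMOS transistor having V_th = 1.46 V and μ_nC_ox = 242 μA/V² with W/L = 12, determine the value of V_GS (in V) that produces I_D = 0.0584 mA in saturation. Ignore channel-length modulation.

k_n = μ_nC_ox · (W/L) = 2.904 mA/V².
In saturation I_D = ½ k_n (V_GS − V_th)², so V_GS − V_th = √(2 I_D / k_n) = √(2 × 0.0584 / 2.904) = 0.201 V.
V_GS = 1.46 + 0.201 = 1.66 V.

V_GS = 1.66 V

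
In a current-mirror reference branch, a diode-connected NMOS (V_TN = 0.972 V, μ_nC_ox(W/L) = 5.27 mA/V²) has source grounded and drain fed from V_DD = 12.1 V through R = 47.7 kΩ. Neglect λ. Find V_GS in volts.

With gate tied to drain, V_GS = V_DS ≥ V_GS − V_TN, so the device is in saturation.
KCL at the drain: ½ k_n (V_GS − V_TN)² = (V_DD − V_GS)/R.
Let x = V_GS − 0.972. Then 126 x² + x − 11.13 = 0, giving x = 0.294 V (positive root), so V_GS = 1.27 V.
I_D = (V_DD − V_GS)/R = (12.1 − 1.27) / 47.7 = 0.227 mA.

V_GS = 1.27 V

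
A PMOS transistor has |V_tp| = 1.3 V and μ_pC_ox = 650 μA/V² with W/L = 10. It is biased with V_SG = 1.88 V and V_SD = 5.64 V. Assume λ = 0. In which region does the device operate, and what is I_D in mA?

k_p = μ_pC_ox · (W/L) = 6.5 mA/V².
V_ov = V_SG − |V_tp| = 1.88 − 1.3 = 0.58 V.
Since V_SD = 5.64 V ≥ V_ov = 0.58 V, the device is in saturation.
I_D = ½ k_p V_ov² = 0.5 × 6.5 × 0.58² = 1.09 mA.

Saturation; I_D = 1.09 mA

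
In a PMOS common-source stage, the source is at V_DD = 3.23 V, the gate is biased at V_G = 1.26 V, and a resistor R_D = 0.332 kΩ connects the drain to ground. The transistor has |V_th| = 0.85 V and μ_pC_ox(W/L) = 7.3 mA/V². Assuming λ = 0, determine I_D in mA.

I_D = 4.58 mA

V_SG = V_DD − V_G = 3.23 − 1.26 = 1.97 V, so V_ov = 1.97 − 0.85 = 1.12 V.
Assume saturation: I_D = ½ k_p V_ov² = 0.5 × 7.3 × 1.12² = 4.58 mA, giving V_SD = V_DD − I_D R_D = 3.23 − 4.58 × 0.332 = 1.71 V.
V_SD = 1.71 V ≥ V_ov = 1.12 V, confirming saturation.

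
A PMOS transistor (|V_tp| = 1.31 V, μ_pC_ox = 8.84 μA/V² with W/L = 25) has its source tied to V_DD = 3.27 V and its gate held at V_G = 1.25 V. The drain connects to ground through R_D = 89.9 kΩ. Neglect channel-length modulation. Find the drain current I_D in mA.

V_SG = V_DD − V_G = 3.27 − 1.25 = 2.02 V, so V_ov = 2.02 − 1.31 = 0.71 V.
k_p = μ_pC_ox · (W/L) = 0.221 mA/V².
Assume saturation: I_D = ½ k_p V_ov² = 0.5 × 0.221 × 0.71² = 0.0557 mA, giving V_SD = V_DD − I_D R_D = 3.27 − 0.0557 × 89.9 = -1.74 V.
But -1.74 V < V_ov = 0.71 V, so the device is actually in triode.
In triode I_D = k_p[V_ov V_SD − ½ V_SD²] and I_D = (V_DD − V_SD)/R_D. Equating: 9.93 V_SD² − 15.11 V_SD + 3.27 = 0, giving V_SD = 0.261 V (the root below V_ov).
I_D = (3.27 − 0.261) / 89.9 = 0.0335 mA.

I_D = 0.0335 mA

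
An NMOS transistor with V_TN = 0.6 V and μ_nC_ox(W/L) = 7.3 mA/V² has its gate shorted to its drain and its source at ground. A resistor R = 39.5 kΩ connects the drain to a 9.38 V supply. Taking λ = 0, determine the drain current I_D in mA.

I_D = 0.216 mA

With gate tied to drain, V_GS = V_DS ≥ V_GS − V_TN, so the device is in saturation.
KCL at the drain: ½ k_n (V_GS − V_TN)² = (V_DD − V_GS)/R.
Let x = V_GS − 0.6. Then 144 x² + x − 8.78 = 0, giving x = 0.243 V (positive root), so V_GS = 0.843 V.
I_D = (V_DD − V_GS)/R = (9.38 − 0.843) / 39.5 = 0.216 mA.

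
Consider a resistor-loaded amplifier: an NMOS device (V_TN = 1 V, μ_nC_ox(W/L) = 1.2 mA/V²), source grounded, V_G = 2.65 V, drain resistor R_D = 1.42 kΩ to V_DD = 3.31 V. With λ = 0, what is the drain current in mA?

I_D = 1.50 mA

V_GS = V_G = 2.65 V, so V_ov = 2.65 − 1 = 1.65 V.
Assume saturation: I_D = ½ k_n V_ov² = 0.5 × 1.2 × 1.65² = 1.63 mA, giving V_DS = V_DD − I_D R_D = 3.31 − 1.63 × 1.42 = 0.99 V.
But 0.99 V < V_ov = 1.65 V, so the device is actually in triode.
In triode I_D = k_n[V_ov V_DS − ½ V_DS²] and I_D = (V_DD − V_DS)/R_D. Equating: 0.852 V_DS² − 3.812 V_DS + 3.31 = 0, giving V_DS = 1.18 V (the root below V_ov).
I_D = (3.31 − 1.18) / 1.42 = 1.5 mA.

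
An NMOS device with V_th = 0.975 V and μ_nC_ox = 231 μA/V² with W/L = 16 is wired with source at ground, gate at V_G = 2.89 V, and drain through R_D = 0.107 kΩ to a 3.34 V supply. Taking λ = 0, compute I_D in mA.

V_GS = V_G = 2.89 V, so V_ov = 2.89 − 0.975 = 1.92 V.
k_n = μ_nC_ox · (W/L) = 3.696 mA/V².
Assume saturation: I_D = ½ k_n V_ov² = 0.5 × 3.696 × 1.92² = 6.78 mA, giving V_DS = V_DD − I_D R_D = 3.34 − 6.78 × 0.107 = 2.61 V.
V_DS = 2.61 V ≥ V_ov = 1.92 V, confirming saturation.

I_D = 6.78 mA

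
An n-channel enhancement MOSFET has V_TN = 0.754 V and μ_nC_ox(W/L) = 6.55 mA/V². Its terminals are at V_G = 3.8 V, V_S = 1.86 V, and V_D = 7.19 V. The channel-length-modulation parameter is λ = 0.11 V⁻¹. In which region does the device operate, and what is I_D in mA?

Saturation; I_D = 7.31 mA

V_GS = V_G − V_S = 3.8 − 1.86 = 1.94 V; V_DS = V_D − V_S = 7.19 − 1.86 = 5.33 V.
V_ov = V_GS − V_TN = 1.94 − 0.754 = 1.19 V.
Since V_DS = 5.33 V ≥ V_ov = 1.19 V, the device is in saturation.
I_D = ½ k_n V_ov² (1 + λ V_DS) = 0.5 × 6.55 × 1.19² × (1 + 0.11 × 5.33) = 7.31 mA.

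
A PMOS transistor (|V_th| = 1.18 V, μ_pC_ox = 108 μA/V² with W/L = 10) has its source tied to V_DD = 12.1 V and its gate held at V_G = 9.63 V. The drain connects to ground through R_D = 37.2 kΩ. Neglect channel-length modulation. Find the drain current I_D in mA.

I_D = 0.318 mA

V_SG = V_DD − V_G = 12.1 − 9.63 = 2.47 V, so V_ov = 2.47 − 1.18 = 1.29 V.
k_p = μ_pC_ox · (W/L) = 1.08 mA/V².
Assume saturation: I_D = ½ k_p V_ov² = 0.5 × 1.08 × 1.29² = 0.899 mA, giving V_SD = V_DD − I_D R_D = 12.1 − 0.899 × 37.2 = -21.3 V.
But -21.3 V < V_ov = 1.29 V, so the device is actually in triode.
In triode I_D = k_p[V_ov V_SD − ½ V_SD²] and I_D = (V_DD − V_SD)/R_D. Equating: 20.1 V_SD² − 52.83 V_SD + 12.1 = 0, giving V_SD = 0.253 V (the root below V_ov).
I_D = (12.1 − 0.253) / 37.2 = 0.318 mA.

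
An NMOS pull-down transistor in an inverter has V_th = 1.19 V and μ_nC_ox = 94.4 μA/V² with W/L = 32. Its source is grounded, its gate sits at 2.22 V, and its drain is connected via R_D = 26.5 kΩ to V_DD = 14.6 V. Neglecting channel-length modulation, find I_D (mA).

V_GS = V_G = 2.22 V, so V_ov = 2.22 − 1.19 = 1.03 V.
k_n = μ_nC_ox · (W/L) = 3.021 mA/V².
Assume saturation: I_D = ½ k_n V_ov² = 0.5 × 3.021 × 1.03² = 1.6 mA, giving V_DS = V_DD − I_D R_D = 14.6 − 1.6 × 26.5 = -27.9 V.
But -27.9 V < V_ov = 1.03 V, so the device is actually in triode.
In triode I_D = k_n[V_ov V_DS − ½ V_DS²] and I_D = (V_DD − V_DS)/R_D. Equating: 40 V_DS² − 83.45 V_DS + 14.6 = 0, giving V_DS = 0.193 V (the root below V_ov).
I_D = (14.6 − 0.193) / 26.5 = 0.544 mA.

I_D = 0.544 mA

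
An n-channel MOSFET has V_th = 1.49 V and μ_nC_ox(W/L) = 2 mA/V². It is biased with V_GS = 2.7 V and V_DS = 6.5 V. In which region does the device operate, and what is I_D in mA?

Saturation; I_D = 1.46 mA

V_ov = V_GS − V_th = 2.7 − 1.49 = 1.21 V.
Since V_DS = 6.5 V ≥ V_ov = 1.21 V, the device is in saturation.
I_D = ½ k_n V_ov² = 0.5 × 2 × 1.21² = 1.46 mA.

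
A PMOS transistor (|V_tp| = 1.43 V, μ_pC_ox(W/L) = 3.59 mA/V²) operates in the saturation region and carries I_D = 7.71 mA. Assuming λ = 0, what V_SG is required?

V_SG = 3.50 V

In saturation I_D = ½ k_p (V_SG − |V_tp|)², so V_SG − |V_tp| = √(2 I_D / k_p) = √(2 × 7.71 / 3.59) = 2.07 V.
V_SG = 1.43 + 2.07 = 3.5 V.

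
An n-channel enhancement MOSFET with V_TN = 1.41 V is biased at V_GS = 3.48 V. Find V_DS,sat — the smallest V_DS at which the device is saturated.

V_DS,sat = 2.07 V

The boundary between triode and saturation is V_DS = V_GS − V_TN = V_ov.
V_ov = 3.48 − 1.41 = 2.07 V.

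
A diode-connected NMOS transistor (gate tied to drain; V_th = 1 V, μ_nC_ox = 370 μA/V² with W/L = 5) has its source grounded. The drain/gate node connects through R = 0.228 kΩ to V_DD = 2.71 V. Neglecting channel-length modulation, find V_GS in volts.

With gate tied to drain, V_GS = V_DS ≥ V_GS − V_th, so the device is in saturation.
k_n = μ_nC_ox · (W/L) = 1.85 mA/V².
KCL at the drain: ½ k_n (V_GS − V_th)² = (V_DD − V_GS)/R.
Let x = V_GS − 1. Then 0.211 x² + x − 1.71 = 0, giving x = 1.33 V (positive root), so V_GS = 2.33 V.
I_D = (V_DD − V_GS)/R = (2.71 − 2.33) / 0.228 = 1.65 mA.

V_GS = 2.33 V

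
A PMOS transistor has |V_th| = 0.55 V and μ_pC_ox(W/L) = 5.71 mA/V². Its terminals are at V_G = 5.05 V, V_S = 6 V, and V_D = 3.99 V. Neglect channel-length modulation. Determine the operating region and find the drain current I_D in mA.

V_SG = V_S − V_G = 6 − 5.05 = 0.95 V; V_SD = V_S − V_D = 6 − 3.99 = 2.01 V.
V_ov = V_SG − |V_th| = 0.95 − 0.55 = 0.4 V.
Since V_SD = 2.01 V ≥ V_ov = 0.4 V, the device is in saturation.
I_D = ½ k_p V_ov² = 0.5 × 5.71 × 0.4² = 0.457 mA.

Saturation; I_D = 0.457 mA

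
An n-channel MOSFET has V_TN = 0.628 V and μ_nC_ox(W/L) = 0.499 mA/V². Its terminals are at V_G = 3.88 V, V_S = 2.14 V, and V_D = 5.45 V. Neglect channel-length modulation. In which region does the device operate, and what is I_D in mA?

Saturation; I_D = 0.309 mA

V_GS = V_G − V_S = 3.88 − 2.14 = 1.74 V; V_DS = V_D − V_S = 5.45 − 2.14 = 3.31 V.
V_ov = V_GS − V_TN = 1.74 − 0.628 = 1.11 V.
Since V_DS = 3.31 V ≥ V_ov = 1.11 V, the device is in saturation.
I_D = ½ k_n V_ov² = 0.5 × 0.499 × 1.11² = 0.309 mA.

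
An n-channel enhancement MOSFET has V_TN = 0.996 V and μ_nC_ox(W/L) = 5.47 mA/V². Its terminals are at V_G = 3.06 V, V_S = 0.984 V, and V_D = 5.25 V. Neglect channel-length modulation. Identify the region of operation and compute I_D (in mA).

V_GS = V_G − V_S = 3.06 − 0.984 = 2.08 V; V_DS = V_D − V_S = 5.25 − 0.984 = 4.27 V.
V_ov = V_GS − V_TN = 2.08 − 0.996 = 1.08 V.
Since V_DS = 4.27 V ≥ V_ov = 1.08 V, the device is in saturation.
I_D = ½ k_n V_ov² = 0.5 × 5.47 × 1.08² = 3.19 mA.

Saturation; I_D = 3.19 mA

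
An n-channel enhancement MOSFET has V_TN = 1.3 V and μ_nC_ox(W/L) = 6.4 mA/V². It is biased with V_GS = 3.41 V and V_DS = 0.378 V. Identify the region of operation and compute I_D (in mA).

Triode; I_D = 4.65 mA

V_ov = V_GS − V_TN = 3.41 − 1.3 = 2.11 V.
Since V_DS = 0.378 V < V_ov = 2.11 V, the device is in the triode region.
I_D = k_n [V_ov · V_DS − ½ V_DS²] = 6.4 × [2.11 × 0.378 − 0.5 × 0.378²] = 4.65 mA.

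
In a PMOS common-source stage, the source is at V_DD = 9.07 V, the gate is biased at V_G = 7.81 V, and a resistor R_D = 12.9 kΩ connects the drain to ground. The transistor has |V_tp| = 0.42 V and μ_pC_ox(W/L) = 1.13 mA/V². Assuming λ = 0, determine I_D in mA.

V_SG = V_DD − V_G = 9.07 − 7.81 = 1.26 V, so V_ov = 1.26 − 0.42 = 0.84 V.
Assume saturation: I_D = ½ k_p V_ov² = 0.5 × 1.13 × 0.84² = 0.399 mA, giving V_SD = V_DD − I_D R_D = 9.07 − 0.399 × 12.9 = 3.93 V.
V_SD = 3.93 V ≥ V_ov = 0.84 V, confirming saturation.

I_D = 0.399 mA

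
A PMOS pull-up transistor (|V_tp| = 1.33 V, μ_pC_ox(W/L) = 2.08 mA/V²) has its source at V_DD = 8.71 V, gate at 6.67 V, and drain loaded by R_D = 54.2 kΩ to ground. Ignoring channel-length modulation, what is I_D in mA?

V_SG = V_DD − V_G = 8.71 − 6.67 = 2.04 V, so V_ov = 2.04 − 1.33 = 0.71 V.
Assume saturation: I_D = ½ k_p V_ov² = 0.5 × 2.08 × 0.71² = 0.524 mA, giving V_SD = V_DD − I_D R_D = 8.71 − 0.524 × 54.2 = -19.7 V.
But -19.7 V < V_ov = 0.71 V, so the device is actually in triode.
In triode I_D = k_p[V_ov V_SD − ½ V_SD²] and I_D = (V_DD − V_SD)/R_D. Equating: 56.4 V_SD² − 81.04 V_SD + 8.71 = 0, giving V_SD = 0.117 V (the root below V_ov).
I_D = (8.71 − 0.117) / 54.2 = 0.159 mA.

I_D = 0.159 mA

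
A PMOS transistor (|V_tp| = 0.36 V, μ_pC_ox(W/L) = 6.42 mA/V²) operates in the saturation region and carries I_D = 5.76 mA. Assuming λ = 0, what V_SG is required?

V_SG = 1.70 V

In saturation I_D = ½ k_p (V_SG − |V_tp|)², so V_SG − |V_tp| = √(2 I_D / k_p) = √(2 × 5.76 / 6.42) = 1.34 V.
V_SG = 0.36 + 1.34 = 1.7 V.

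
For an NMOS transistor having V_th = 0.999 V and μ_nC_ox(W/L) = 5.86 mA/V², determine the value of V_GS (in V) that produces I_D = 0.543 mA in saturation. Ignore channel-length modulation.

In saturation I_D = ½ k_n (V_GS − V_th)², so V_GS − V_th = √(2 I_D / k_n) = √(2 × 0.543 / 5.86) = 0.43 V.
V_GS = 0.999 + 0.43 = 1.43 V.

V_GS = 1.43 V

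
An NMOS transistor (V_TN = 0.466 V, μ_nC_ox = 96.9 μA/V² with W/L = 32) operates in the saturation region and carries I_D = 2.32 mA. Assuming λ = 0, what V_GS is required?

V_GS = 1.69 V

k_n = μ_nC_ox · (W/L) = 3.101 mA/V².
In saturation I_D = ½ k_n (V_GS − V_TN)², so V_GS − V_TN = √(2 I_D / k_n) = √(2 × 2.32 / 3.101) = 1.22 V.
V_GS = 0.466 + 1.22 = 1.69 V.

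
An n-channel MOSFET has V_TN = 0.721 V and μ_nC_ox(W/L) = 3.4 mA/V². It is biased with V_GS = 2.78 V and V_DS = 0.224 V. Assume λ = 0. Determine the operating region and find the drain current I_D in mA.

Triode; I_D = 1.48 mA

V_ov = V_GS − V_TN = 2.78 − 0.721 = 2.06 V.
Since V_DS = 0.224 V < V_ov = 2.06 V, the device is in the triode region.
I_D = k_n [V_ov · V_DS − ½ V_DS²] = 3.4 × [2.06 × 0.224 − 0.5 × 0.224²] = 1.48 mA.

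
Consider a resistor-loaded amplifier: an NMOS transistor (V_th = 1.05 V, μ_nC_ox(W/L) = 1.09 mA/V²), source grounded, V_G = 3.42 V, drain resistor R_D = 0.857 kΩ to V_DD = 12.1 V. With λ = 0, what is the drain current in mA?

I_D = 3.06 mA

V_GS = V_G = 3.42 V, so V_ov = 3.42 − 1.05 = 2.37 V.
Assume saturation: I_D = ½ k_n V_ov² = 0.5 × 1.09 × 2.37² = 3.06 mA, giving V_DS = V_DD − I_D R_D = 12.1 − 3.06 × 0.857 = 9.48 V.
V_DS = 9.48 V ≥ V_ov = 2.37 V, confirming saturation.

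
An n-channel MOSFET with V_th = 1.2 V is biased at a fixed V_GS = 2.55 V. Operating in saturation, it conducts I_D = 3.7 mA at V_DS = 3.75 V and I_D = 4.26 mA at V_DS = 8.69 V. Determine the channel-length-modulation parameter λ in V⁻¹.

λ = 0.0346 V⁻¹

With V_GS fixed, I_D ∝ (1 + λ V_DS) in saturation, so I_D2/I_D1 = (1 + λ V_DS2)/(1 + λ V_DS1).
4.26/3.7 = 1.151 = (1 + 8.69 λ)/(1 + 3.75 λ).
Solving: λ (I_D1 V_DS2 − I_D2 V_DS1) = I_D2 − I_D1, so λ = (4.26 − 3.7) / (3.7 × 8.69 − 4.26 × 3.75) = 0.56 / 16.2 = 0.0346 V⁻¹.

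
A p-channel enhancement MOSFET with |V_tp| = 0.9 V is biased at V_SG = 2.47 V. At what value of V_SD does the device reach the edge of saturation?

V_SD,sat = 1.57 V

The boundary between triode and saturation is V_SD = V_SG − |V_tp| = V_ov.
V_ov = 2.47 − 0.9 = 1.57 V.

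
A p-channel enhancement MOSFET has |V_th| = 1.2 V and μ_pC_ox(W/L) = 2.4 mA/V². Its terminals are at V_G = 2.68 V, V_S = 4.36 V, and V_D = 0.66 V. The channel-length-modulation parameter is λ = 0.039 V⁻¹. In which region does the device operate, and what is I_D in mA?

Saturation; I_D = 0.316 mA

V_SG = V_S − V_G = 4.36 − 2.68 = 1.68 V; V_SD = V_S − V_D = 4.36 − 0.66 = 3.7 V.
V_ov = V_SG − |V_th| = 1.68 − 1.2 = 0.48 V.
Since V_SD = 3.7 V ≥ V_ov = 0.48 V, the device is in saturation.
I_D = ½ k_p V_ov² (1 + λ V_SD) = 0.5 × 2.4 × 0.48² × (1 + 0.039 × 3.7) = 0.316 mA.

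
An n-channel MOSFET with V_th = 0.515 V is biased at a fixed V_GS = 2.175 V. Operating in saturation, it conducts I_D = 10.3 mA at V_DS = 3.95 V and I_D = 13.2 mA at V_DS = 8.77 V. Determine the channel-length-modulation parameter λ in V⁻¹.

λ = 0.0759 V⁻¹

With V_GS fixed, I_D ∝ (1 + λ V_DS) in saturation, so I_D2/I_D1 = (1 + λ V_DS2)/(1 + λ V_DS1).
13.2/10.3 = 1.282 = (1 + 8.77 λ)/(1 + 3.95 λ).
Solving: λ (I_D1 V_DS2 − I_D2 V_DS1) = I_D2 − I_D1, so λ = (13.2 − 10.3) / (10.3 × 8.77 − 13.2 × 3.95) = 2.9 / 38.2 = 0.0759 V⁻¹.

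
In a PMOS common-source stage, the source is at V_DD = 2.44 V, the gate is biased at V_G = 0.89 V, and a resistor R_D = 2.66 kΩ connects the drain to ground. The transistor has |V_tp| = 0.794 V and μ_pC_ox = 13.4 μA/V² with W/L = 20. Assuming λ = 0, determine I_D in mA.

I_D = 0.0766 mA

V_SG = V_DD − V_G = 2.44 − 0.89 = 1.55 V, so V_ov = 1.55 − 0.794 = 0.756 V.
k_p = μ_pC_ox · (W/L) = 0.268 mA/V².
Assume saturation: I_D = ½ k_p V_ov² = 0.5 × 0.268 × 0.756² = 0.0766 mA, giving V_SD = V_DD − I_D R_D = 2.44 − 0.0766 × 2.66 = 2.24 V.
V_SD = 2.24 V ≥ V_ov = 0.756 V, confirming saturation.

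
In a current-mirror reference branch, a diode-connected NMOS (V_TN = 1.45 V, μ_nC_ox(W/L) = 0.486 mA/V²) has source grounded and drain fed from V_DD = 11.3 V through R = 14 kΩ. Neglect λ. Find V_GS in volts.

With gate tied to drain, V_GS = V_DS ≥ V_GS − V_TN, so the device is in saturation.
KCL at the drain: ½ k_n (V_GS − V_TN)² = (V_DD − V_GS)/R.
Let x = V_GS − 1.45. Then 3.4 x² + x − 9.85 = 0, giving x = 1.56 V (positive root), so V_GS = 3.01 V.
I_D = (V_DD − V_GS)/R = (11.3 − 3.01) / 14 = 0.592 mA.

V_GS = 3.01 V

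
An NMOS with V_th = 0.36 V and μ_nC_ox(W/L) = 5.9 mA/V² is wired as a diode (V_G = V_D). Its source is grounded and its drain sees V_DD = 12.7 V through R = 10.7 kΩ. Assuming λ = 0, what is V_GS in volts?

With gate tied to drain, V_GS = V_DS ≥ V_GS − V_th, so the device is in saturation.
KCL at the drain: ½ k_n (V_GS − V_th)² = (V_DD − V_GS)/R.
Let x = V_GS − 0.36. Then 31.6 x² + x − 12.34 = 0, giving x = 0.61 V (positive root), so V_GS = 0.97 V.
I_D = (V_DD − V_GS)/R = (12.7 − 0.97) / 10.7 = 1.1 mA.

V_GS = 0.970 V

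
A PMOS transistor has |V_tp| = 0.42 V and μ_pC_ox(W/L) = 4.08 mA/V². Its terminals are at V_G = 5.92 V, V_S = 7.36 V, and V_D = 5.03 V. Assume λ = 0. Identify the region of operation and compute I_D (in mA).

Saturation; I_D = 2.12 mA

V_SG = V_S − V_G = 7.36 − 5.92 = 1.44 V; V_SD = V_S − V_D = 7.36 − 5.03 = 2.33 V.
V_ov = V_SG − |V_tp| = 1.44 − 0.42 = 1.02 V.
Since V_SD = 2.33 V ≥ V_ov = 1.02 V, the device is in saturation.
I_D = ½ k_p V_ov² = 0.5 × 4.08 × 1.02² = 2.12 mA.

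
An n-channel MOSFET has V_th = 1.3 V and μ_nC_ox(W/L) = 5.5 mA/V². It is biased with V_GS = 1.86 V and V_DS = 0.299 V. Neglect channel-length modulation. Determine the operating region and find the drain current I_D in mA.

Triode; I_D = 0.675 mA

V_ov = V_GS − V_th = 1.86 − 1.3 = 0.56 V.
Since V_DS = 0.299 V < V_ov = 0.56 V, the device is in the triode region.
I_D = k_n [V_ov · V_DS − ½ V_DS²] = 5.5 × [0.56 × 0.299 − 0.5 × 0.299²] = 0.675 mA.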